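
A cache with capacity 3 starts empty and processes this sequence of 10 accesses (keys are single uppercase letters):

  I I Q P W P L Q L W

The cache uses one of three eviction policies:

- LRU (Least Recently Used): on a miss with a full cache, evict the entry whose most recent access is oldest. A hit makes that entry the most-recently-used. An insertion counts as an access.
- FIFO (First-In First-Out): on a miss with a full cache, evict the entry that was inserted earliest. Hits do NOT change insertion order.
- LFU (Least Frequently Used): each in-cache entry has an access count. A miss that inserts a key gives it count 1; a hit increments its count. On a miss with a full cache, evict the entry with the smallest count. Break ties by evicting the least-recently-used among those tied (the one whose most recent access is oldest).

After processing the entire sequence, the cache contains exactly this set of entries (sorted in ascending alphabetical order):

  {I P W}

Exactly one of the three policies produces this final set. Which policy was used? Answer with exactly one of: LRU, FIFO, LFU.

Answer: LFU

Derivation:
Simulating under each policy and comparing final sets:
  LRU: final set = {L Q W} -> differs
  FIFO: final set = {L Q W} -> differs
  LFU: final set = {I P W} -> MATCHES target
Only LFU produces the target set.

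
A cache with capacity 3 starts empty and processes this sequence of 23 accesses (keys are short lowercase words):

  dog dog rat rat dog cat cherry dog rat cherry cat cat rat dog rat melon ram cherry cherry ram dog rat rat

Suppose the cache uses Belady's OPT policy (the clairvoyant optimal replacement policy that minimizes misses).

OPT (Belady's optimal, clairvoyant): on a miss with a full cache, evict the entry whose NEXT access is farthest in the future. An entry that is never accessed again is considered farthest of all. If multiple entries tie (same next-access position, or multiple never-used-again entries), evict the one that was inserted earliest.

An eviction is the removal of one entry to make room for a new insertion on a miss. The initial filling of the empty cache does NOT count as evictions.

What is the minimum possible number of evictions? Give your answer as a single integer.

OPT (Belady) simulation (capacity=3):
  1. access dog: MISS. Cache: [dog]
  2. access dog: HIT. Next use of dog: step 5. Cache: [dog]
  3. access rat: MISS. Cache: [dog rat]
  4. access rat: HIT. Next use of rat: step 9. Cache: [dog rat]
  5. access dog: HIT. Next use of dog: step 8. Cache: [dog rat]
  6. access cat: MISS. Cache: [dog rat cat]
  7. access cherry: MISS, evict cat (next use: step 11). Cache: [dog rat cherry]
  8. access dog: HIT. Next use of dog: step 14. Cache: [dog rat cherry]
  9. access rat: HIT. Next use of rat: step 13. Cache: [dog rat cherry]
  10. access cherry: HIT. Next use of cherry: step 18. Cache: [dog rat cherry]
  11. access cat: MISS, evict cherry (next use: step 18). Cache: [dog rat cat]
  12. access cat: HIT. Next use of cat: never. Cache: [dog rat cat]
  13. access rat: HIT. Next use of rat: step 15. Cache: [dog rat cat]
  14. access dog: HIT. Next use of dog: step 21. Cache: [dog rat cat]
  15. access rat: HIT. Next use of rat: step 22. Cache: [dog rat cat]
  16. access melon: MISS, evict cat (next use: never). Cache: [dog rat melon]
  17. access ram: MISS, evict melon (next use: never). Cache: [dog rat ram]
  18. access cherry: MISS, evict rat (next use: step 22). Cache: [dog ram cherry]
  19. access cherry: HIT. Next use of cherry: never. Cache: [dog ram cherry]
  20. access ram: HIT. Next use of ram: never. Cache: [dog ram cherry]
  21. access dog: HIT. Next use of dog: never. Cache: [dog ram cherry]
  22. access rat: MISS, evict dog (next use: never). Cache: [ram cherry rat]
  23. access rat: HIT. Next use of rat: never. Cache: [ram cherry rat]
Total: 14 hits, 9 misses, 6 evictions

Answer: 6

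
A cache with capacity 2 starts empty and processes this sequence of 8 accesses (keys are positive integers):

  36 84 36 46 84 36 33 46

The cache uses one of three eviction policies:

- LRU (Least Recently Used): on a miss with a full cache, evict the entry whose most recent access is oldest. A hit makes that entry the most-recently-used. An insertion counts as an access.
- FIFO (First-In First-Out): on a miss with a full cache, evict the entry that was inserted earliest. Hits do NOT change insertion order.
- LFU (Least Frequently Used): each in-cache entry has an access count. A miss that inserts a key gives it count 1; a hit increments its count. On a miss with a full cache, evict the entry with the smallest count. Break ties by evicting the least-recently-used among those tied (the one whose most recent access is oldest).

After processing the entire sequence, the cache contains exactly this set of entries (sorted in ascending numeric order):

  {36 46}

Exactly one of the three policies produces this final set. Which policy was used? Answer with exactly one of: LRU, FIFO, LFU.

Simulating under each policy and comparing final sets:
  LRU: final set = {33 46} -> differs
  FIFO: final set = {33 46} -> differs
  LFU: final set = {36 46} -> MATCHES target
Only LFU produces the target set.

Answer: LFU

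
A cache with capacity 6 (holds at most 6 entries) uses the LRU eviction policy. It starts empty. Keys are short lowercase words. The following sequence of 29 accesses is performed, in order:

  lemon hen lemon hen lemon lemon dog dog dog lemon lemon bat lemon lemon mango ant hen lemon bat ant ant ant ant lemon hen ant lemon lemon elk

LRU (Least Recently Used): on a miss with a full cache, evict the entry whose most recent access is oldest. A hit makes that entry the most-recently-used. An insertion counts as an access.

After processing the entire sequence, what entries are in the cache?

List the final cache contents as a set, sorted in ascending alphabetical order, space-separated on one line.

LRU simulation (capacity=6):
  1. access lemon: MISS. Cache (LRU->MRU): [lemon]
  2. access hen: MISS. Cache (LRU->MRU): [lemon hen]
  3. access lemon: HIT. Cache (LRU->MRU): [hen lemon]
  4. access hen: HIT. Cache (LRU->MRU): [lemon hen]
  5. access lemon: HIT. Cache (LRU->MRU): [hen lemon]
  6. access lemon: HIT. Cache (LRU->MRU): [hen lemon]
  7. access dog: MISS. Cache (LRU->MRU): [hen lemon dog]
  8. access dog: HIT. Cache (LRU->MRU): [hen lemon dog]
  9. access dog: HIT. Cache (LRU->MRU): [hen lemon dog]
  10. access lemon: HIT. Cache (LRU->MRU): [hen dog lemon]
  11. access lemon: HIT. Cache (LRU->MRU): [hen dog lemon]
  12. access bat: MISS. Cache (LRU->MRU): [hen dog lemon bat]
  13. access lemon: HIT. Cache (LRU->MRU): [hen dog bat lemon]
  14. access lemon: HIT. Cache (LRU->MRU): [hen dog bat lemon]
  15. access mango: MISS. Cache (LRU->MRU): [hen dog bat lemon mango]
  16. access ant: MISS. Cache (LRU->MRU): [hen dog bat lemon mango ant]
  17. access hen: HIT. Cache (LRU->MRU): [dog bat lemon mango ant hen]
  18. access lemon: HIT. Cache (LRU->MRU): [dog bat mango ant hen lemon]
  19. access bat: HIT. Cache (LRU->MRU): [dog mango ant hen lemon bat]
  20. access ant: HIT. Cache (LRU->MRU): [dog mango hen lemon bat ant]
  21. access ant: HIT. Cache (LRU->MRU): [dog mango hen lemon bat ant]
  22. access ant: HIT. Cache (LRU->MRU): [dog mango hen lemon bat ant]
  23. access ant: HIT. Cache (LRU->MRU): [dog mango hen lemon bat ant]
  24. access lemon: HIT. Cache (LRU->MRU): [dog mango hen bat ant lemon]
  25. access hen: HIT. Cache (LRU->MRU): [dog mango bat ant lemon hen]
  26. access ant: HIT. Cache (LRU->MRU): [dog mango bat lemon hen ant]
  27. access lemon: HIT. Cache (LRU->MRU): [dog mango bat hen ant lemon]
  28. access lemon: HIT. Cache (LRU->MRU): [dog mango bat hen ant lemon]
  29. access elk: MISS, evict dog. Cache (LRU->MRU): [mango bat hen ant lemon elk]
Total: 22 hits, 7 misses, 1 evictions

Answer: ant bat elk hen lemon mango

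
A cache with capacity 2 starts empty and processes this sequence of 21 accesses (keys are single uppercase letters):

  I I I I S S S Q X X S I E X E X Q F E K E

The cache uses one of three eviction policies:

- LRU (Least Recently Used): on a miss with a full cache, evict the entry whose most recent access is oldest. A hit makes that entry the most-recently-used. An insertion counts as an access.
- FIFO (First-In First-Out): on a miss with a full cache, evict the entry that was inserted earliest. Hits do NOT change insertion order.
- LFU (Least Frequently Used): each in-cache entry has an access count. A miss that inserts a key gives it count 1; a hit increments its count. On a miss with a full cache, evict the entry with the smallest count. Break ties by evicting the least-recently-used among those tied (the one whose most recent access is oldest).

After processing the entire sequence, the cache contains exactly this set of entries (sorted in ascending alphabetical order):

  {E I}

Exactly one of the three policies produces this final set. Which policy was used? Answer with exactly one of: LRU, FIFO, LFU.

Answer: LFU

Derivation:
Simulating under each policy and comparing final sets:
  LRU: final set = {E K} -> differs
  FIFO: final set = {E K} -> differs
  LFU: final set = {E I} -> MATCHES target
Only LFU produces the target set.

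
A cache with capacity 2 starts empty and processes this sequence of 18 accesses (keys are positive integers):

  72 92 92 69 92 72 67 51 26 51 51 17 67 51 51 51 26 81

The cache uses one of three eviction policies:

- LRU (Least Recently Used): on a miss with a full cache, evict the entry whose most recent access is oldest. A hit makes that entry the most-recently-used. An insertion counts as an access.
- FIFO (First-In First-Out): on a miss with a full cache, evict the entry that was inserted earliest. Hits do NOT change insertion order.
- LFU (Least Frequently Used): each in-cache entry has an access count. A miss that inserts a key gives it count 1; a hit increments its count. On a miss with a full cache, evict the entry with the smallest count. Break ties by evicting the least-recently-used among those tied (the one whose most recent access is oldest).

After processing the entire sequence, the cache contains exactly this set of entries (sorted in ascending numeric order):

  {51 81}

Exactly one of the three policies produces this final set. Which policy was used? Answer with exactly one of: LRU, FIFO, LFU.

Answer: LFU

Derivation:
Simulating under each policy and comparing final sets:
  LRU: final set = {26 81} -> differs
  FIFO: final set = {26 81} -> differs
  LFU: final set = {51 81} -> MATCHES target
Only LFU produces the target set.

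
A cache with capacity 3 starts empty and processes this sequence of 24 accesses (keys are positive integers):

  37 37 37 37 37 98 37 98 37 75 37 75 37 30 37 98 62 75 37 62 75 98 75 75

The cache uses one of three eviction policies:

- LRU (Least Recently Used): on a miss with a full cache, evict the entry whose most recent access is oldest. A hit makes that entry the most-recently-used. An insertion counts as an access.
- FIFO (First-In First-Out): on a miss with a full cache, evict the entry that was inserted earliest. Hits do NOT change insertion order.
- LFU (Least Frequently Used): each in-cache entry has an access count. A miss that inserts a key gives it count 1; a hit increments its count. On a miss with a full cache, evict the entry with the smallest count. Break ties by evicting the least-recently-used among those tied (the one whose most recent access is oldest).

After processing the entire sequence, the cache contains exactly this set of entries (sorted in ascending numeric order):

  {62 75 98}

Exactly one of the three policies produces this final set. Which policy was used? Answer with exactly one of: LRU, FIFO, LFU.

Simulating under each policy and comparing final sets:
  LRU: final set = {62 75 98} -> MATCHES target
  FIFO: final set = {37 75 98} -> differs
  LFU: final set = {37 75 98} -> differs
Only LRU produces the target set.

Answer: LRU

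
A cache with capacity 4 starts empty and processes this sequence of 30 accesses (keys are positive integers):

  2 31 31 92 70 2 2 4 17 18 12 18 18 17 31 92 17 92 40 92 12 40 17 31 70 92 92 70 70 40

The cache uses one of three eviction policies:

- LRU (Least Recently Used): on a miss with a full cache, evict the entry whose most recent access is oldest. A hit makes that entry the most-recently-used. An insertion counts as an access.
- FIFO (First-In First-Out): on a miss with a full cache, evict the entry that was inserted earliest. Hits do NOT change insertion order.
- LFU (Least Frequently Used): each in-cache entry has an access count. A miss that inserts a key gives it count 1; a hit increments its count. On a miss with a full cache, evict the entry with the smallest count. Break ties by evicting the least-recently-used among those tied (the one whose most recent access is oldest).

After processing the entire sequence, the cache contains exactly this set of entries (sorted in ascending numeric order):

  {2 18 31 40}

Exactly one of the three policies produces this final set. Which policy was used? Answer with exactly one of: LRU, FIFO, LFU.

Simulating under each policy and comparing final sets:
  LRU: final set = {31 40 70 92} -> differs
  FIFO: final set = {31 40 70 92} -> differs
  LFU: final set = {2 18 31 40} -> MATCHES target
Only LFU produces the target set.

Answer: LFU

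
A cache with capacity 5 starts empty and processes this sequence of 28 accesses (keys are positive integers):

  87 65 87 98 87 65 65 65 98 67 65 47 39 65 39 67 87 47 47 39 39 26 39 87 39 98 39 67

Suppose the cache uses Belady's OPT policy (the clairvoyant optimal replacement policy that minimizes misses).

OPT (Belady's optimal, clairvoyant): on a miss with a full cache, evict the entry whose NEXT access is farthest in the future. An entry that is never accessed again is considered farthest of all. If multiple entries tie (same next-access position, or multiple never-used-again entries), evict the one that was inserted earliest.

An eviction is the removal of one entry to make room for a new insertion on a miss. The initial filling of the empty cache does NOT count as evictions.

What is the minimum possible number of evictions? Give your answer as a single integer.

Answer: 3

Derivation:
OPT (Belady) simulation (capacity=5):
  1. access 87: MISS. Cache: [87]
  2. access 65: MISS. Cache: [87 65]
  3. access 87: HIT. Next use of 87: step 5. Cache: [87 65]
  4. access 98: MISS. Cache: [87 65 98]
  5. access 87: HIT. Next use of 87: step 17. Cache: [87 65 98]
  6. access 65: HIT. Next use of 65: step 7. Cache: [87 65 98]
  7. access 65: HIT. Next use of 65: step 8. Cache: [87 65 98]
  8. access 65: HIT. Next use of 65: step 11. Cache: [87 65 98]
  9. access 98: HIT. Next use of 98: step 26. Cache: [87 65 98]
  10. access 67: MISS. Cache: [87 65 98 67]
  11. access 65: HIT. Next use of 65: step 14. Cache: [87 65 98 67]
  12. access 47: MISS. Cache: [87 65 98 67 47]
  13. access 39: MISS, evict 98 (next use: step 26). Cache: [87 65 67 47 39]
  14. access 65: HIT. Next use of 65: never. Cache: [87 65 67 47 39]
  15. access 39: HIT. Next use of 39: step 20. Cache: [87 65 67 47 39]
  16. access 67: HIT. Next use of 67: step 28. Cache: [87 65 67 47 39]
  17. access 87: HIT. Next use of 87: step 24. Cache: [87 65 67 47 39]
  18. access 47: HIT. Next use of 47: step 19. Cache: [87 65 67 47 39]
  19. access 47: HIT. Next use of 47: never. Cache: [87 65 67 47 39]
  20. access 39: HIT. Next use of 39: step 21. Cache: [87 65 67 47 39]
  21. access 39: HIT. Next use of 39: step 23. Cache: [87 65 67 47 39]
  22. access 26: MISS, evict 65 (next use: never). Cache: [87 67 47 39 26]
  23. access 39: HIT. Next use of 39: step 25. Cache: [87 67 47 39 26]
  24. access 87: HIT. Next use of 87: never. Cache: [87 67 47 39 26]
  25. access 39: HIT. Next use of 39: step 27. Cache: [87 67 47 39 26]
  26. access 98: MISS, evict 87 (next use: never). Cache: [67 47 39 26 98]
  27. access 39: HIT. Next use of 39: never. Cache: [67 47 39 26 98]
  28. access 67: HIT. Next use of 67: never. Cache: [67 47 39 26 98]
Total: 20 hits, 8 misses, 3 evictions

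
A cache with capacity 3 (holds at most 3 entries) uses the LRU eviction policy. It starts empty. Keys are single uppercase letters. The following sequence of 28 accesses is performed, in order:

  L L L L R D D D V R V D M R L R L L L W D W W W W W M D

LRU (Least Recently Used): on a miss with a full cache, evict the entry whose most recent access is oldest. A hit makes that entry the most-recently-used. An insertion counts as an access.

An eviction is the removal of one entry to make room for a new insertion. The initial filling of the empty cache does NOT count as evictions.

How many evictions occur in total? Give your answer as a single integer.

LRU simulation (capacity=3):
  1. access L: MISS. Cache (LRU->MRU): [L]
  2. access L: HIT. Cache (LRU->MRU): [L]
  3. access L: HIT. Cache (LRU->MRU): [L]
  4. access L: HIT. Cache (LRU->MRU): [L]
  5. access R: MISS. Cache (LRU->MRU): [L R]
  6. access D: MISS. Cache (LRU->MRU): [L R D]
  7. access D: HIT. Cache (LRU->MRU): [L R D]
  8. access D: HIT. Cache (LRU->MRU): [L R D]
  9. access V: MISS, evict L. Cache (LRU->MRU): [R D V]
  10. access R: HIT. Cache (LRU->MRU): [D V R]
  11. access V: HIT. Cache (LRU->MRU): [D R V]
  12. access D: HIT. Cache (LRU->MRU): [R V D]
  13. access M: MISS, evict R. Cache (LRU->MRU): [V D M]
  14. access R: MISS, evict V. Cache (LRU->MRU): [D M R]
  15. access L: MISS, evict D. Cache (LRU->MRU): [M R L]
  16. access R: HIT. Cache (LRU->MRU): [M L R]
  17. access L: HIT. Cache (LRU->MRU): [M R L]
  18. access L: HIT. Cache (LRU->MRU): [M R L]
  19. access L: HIT. Cache (LRU->MRU): [M R L]
  20. access W: MISS, evict M. Cache (LRU->MRU): [R L W]
  21. access D: MISS, evict R. Cache (LRU->MRU): [L W D]
  22. access W: HIT. Cache (LRU->MRU): [L D W]
  23. access W: HIT. Cache (LRU->MRU): [L D W]
  24. access W: HIT. Cache (LRU->MRU): [L D W]
  25. access W: HIT. Cache (LRU->MRU): [L D W]
  26. access W: HIT. Cache (LRU->MRU): [L D W]
  27. access M: MISS, evict L. Cache (LRU->MRU): [D W M]
  28. access D: HIT. Cache (LRU->MRU): [W M D]
Total: 18 hits, 10 misses, 7 evictions

Answer: 7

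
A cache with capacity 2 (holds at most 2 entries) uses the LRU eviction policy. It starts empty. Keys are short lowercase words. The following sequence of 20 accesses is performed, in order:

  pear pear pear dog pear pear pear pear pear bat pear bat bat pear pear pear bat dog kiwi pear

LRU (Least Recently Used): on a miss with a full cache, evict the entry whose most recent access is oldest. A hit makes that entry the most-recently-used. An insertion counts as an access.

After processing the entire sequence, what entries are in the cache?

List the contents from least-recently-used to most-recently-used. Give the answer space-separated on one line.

Answer: kiwi pear

Derivation:
LRU simulation (capacity=2):
  1. access pear: MISS. Cache (LRU->MRU): [pear]
  2. access pear: HIT. Cache (LRU->MRU): [pear]
  3. access pear: HIT. Cache (LRU->MRU): [pear]
  4. access dog: MISS. Cache (LRU->MRU): [pear dog]
  5. access pear: HIT. Cache (LRU->MRU): [dog pear]
  6. access pear: HIT. Cache (LRU->MRU): [dog pear]
  7. access pear: HIT. Cache (LRU->MRU): [dog pear]
  8. access pear: HIT. Cache (LRU->MRU): [dog pear]
  9. access pear: HIT. Cache (LRU->MRU): [dog pear]
  10. access bat: MISS, evict dog. Cache (LRU->MRU): [pear bat]
  11. access pear: HIT. Cache (LRU->MRU): [bat pear]
  12. access bat: HIT. Cache (LRU->MRU): [pear bat]
  13. access bat: HIT. Cache (LRU->MRU): [pear bat]
  14. access pear: HIT. Cache (LRU->MRU): [bat pear]
  15. access pear: HIT. Cache (LRU->MRU): [bat pear]
  16. access pear: HIT. Cache (LRU->MRU): [bat pear]
  17. access bat: HIT. Cache (LRU->MRU): [pear bat]
  18. access dog: MISS, evict pear. Cache (LRU->MRU): [bat dog]
  19. access kiwi: MISS, evict bat. Cache (LRU->MRU): [dog kiwi]
  20. access pear: MISS, evict dog. Cache (LRU->MRU): [kiwi pear]
Total: 14 hits, 6 misses, 4 evictions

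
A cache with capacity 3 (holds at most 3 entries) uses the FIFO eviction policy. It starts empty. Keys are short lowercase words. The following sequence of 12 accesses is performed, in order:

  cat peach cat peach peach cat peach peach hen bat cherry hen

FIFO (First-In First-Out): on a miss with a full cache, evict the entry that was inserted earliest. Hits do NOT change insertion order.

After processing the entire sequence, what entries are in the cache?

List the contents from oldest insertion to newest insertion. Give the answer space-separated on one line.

FIFO simulation (capacity=3):
  1. access cat: MISS. Cache (old->new): [cat]
  2. access peach: MISS. Cache (old->new): [cat peach]
  3. access cat: HIT. Cache (old->new): [cat peach]
  4. access peach: HIT. Cache (old->new): [cat peach]
  5. access peach: HIT. Cache (old->new): [cat peach]
  6. access cat: HIT. Cache (old->new): [cat peach]
  7. access peach: HIT. Cache (old->new): [cat peach]
  8. access peach: HIT. Cache (old->new): [cat peach]
  9. access hen: MISS. Cache (old->new): [cat peach hen]
  10. access bat: MISS, evict cat. Cache (old->new): [peach hen bat]
  11. access cherry: MISS, evict peach. Cache (old->new): [hen bat cherry]
  12. access hen: HIT. Cache (old->new): [hen bat cherry]
Total: 7 hits, 5 misses, 2 evictions

Answer: hen bat cherry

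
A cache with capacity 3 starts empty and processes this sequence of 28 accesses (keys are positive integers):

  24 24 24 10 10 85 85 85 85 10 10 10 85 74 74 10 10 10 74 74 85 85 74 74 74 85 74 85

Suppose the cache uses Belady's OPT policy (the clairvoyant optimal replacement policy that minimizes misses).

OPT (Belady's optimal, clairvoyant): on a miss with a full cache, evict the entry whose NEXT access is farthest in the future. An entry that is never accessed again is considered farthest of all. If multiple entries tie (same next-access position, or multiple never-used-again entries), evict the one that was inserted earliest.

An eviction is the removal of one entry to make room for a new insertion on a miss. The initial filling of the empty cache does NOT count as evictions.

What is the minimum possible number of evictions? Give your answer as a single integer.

Answer: 1

Derivation:
OPT (Belady) simulation (capacity=3):
  1. access 24: MISS. Cache: [24]
  2. access 24: HIT. Next use of 24: step 3. Cache: [24]
  3. access 24: HIT. Next use of 24: never. Cache: [24]
  4. access 10: MISS. Cache: [24 10]
  5. access 10: HIT. Next use of 10: step 10. Cache: [24 10]
  6. access 85: MISS. Cache: [24 10 85]
  7. access 85: HIT. Next use of 85: step 8. Cache: [24 10 85]
  8. access 85: HIT. Next use of 85: step 9. Cache: [24 10 85]
  9. access 85: HIT. Next use of 85: step 13. Cache: [24 10 85]
  10. access 10: HIT. Next use of 10: step 11. Cache: [24 10 85]
  11. access 10: HIT. Next use of 10: step 12. Cache: [24 10 85]
  12. access 10: HIT. Next use of 10: step 16. Cache: [24 10 85]
  13. access 85: HIT. Next use of 85: step 21. Cache: [24 10 85]
  14. access 74: MISS, evict 24 (next use: never). Cache: [10 85 74]
  15. access 74: HIT. Next use of 74: step 19. Cache: [10 85 74]
  16. access 10: HIT. Next use of 10: step 17. Cache: [10 85 74]
  17. access 10: HIT. Next use of 10: step 18. Cache: [10 85 74]
  18. access 10: HIT. Next use of 10: never. Cache: [10 85 74]
  19. access 74: HIT. Next use of 74: step 20. Cache: [10 85 74]
  20. access 74: HIT. Next use of 74: step 23. Cache: [10 85 74]
  21. access 85: HIT. Next use of 85: step 22. Cache: [10 85 74]
  22. access 85: HIT. Next use of 85: step 26. Cache: [10 85 74]
  23. access 74: HIT. Next use of 74: step 24. Cache: [10 85 74]
  24. access 74: HIT. Next use of 74: step 25. Cache: [10 85 74]
  25. access 74: HIT. Next use of 74: step 27. Cache: [10 85 74]
  26. access 85: HIT. Next use of 85: step 28. Cache: [10 85 74]
  27. access 74: HIT. Next use of 74: never. Cache: [10 85 74]
  28. access 85: HIT. Next use of 85: never. Cache: [10 85 74]
Total: 24 hits, 4 misses, 1 evictions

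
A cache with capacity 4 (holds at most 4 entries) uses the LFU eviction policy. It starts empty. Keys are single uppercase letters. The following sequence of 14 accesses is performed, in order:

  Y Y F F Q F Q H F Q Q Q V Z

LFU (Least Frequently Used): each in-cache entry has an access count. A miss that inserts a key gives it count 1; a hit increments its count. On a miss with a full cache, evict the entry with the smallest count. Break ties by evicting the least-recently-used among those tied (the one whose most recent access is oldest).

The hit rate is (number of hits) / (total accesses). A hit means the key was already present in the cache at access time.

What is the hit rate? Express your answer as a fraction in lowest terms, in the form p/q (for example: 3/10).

LFU simulation (capacity=4):
  1. access Y: MISS. Cache: [Y(c=1)]
  2. access Y: HIT, count now 2. Cache: [Y(c=2)]
  3. access F: MISS. Cache: [F(c=1) Y(c=2)]
  4. access F: HIT, count now 2. Cache: [Y(c=2) F(c=2)]
  5. access Q: MISS. Cache: [Q(c=1) Y(c=2) F(c=2)]
  6. access F: HIT, count now 3. Cache: [Q(c=1) Y(c=2) F(c=3)]
  7. access Q: HIT, count now 2. Cache: [Y(c=2) Q(c=2) F(c=3)]
  8. access H: MISS. Cache: [H(c=1) Y(c=2) Q(c=2) F(c=3)]
  9. access F: HIT, count now 4. Cache: [H(c=1) Y(c=2) Q(c=2) F(c=4)]
  10. access Q: HIT, count now 3. Cache: [H(c=1) Y(c=2) Q(c=3) F(c=4)]
  11. access Q: HIT, count now 4. Cache: [H(c=1) Y(c=2) F(c=4) Q(c=4)]
  12. access Q: HIT, count now 5. Cache: [H(c=1) Y(c=2) F(c=4) Q(c=5)]
  13. access V: MISS, evict H(c=1). Cache: [V(c=1) Y(c=2) F(c=4) Q(c=5)]
  14. access Z: MISS, evict V(c=1). Cache: [Z(c=1) Y(c=2) F(c=4) Q(c=5)]
Total: 8 hits, 6 misses, 2 evictions

Hit rate = 8/14 = 4/7

Answer: 4/7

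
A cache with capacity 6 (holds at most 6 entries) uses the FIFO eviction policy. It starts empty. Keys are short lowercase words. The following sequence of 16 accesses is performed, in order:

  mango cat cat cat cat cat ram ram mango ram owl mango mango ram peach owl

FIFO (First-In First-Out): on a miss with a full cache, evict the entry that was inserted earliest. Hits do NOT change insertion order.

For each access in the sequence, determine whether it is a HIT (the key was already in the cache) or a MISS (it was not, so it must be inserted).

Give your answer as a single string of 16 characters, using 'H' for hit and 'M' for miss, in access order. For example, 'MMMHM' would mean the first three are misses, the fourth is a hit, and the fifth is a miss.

Answer: MMHHHHMHHHMHHHMH

Derivation:
FIFO simulation (capacity=6):
  1. access mango: MISS. Cache (old->new): [mango]
  2. access cat: MISS. Cache (old->new): [mango cat]
  3. access cat: HIT. Cache (old->new): [mango cat]
  4. access cat: HIT. Cache (old->new): [mango cat]
  5. access cat: HIT. Cache (old->new): [mango cat]
  6. access cat: HIT. Cache (old->new): [mango cat]
  7. access ram: MISS. Cache (old->new): [mango cat ram]
  8. access ram: HIT. Cache (old->new): [mango cat ram]
  9. access mango: HIT. Cache (old->new): [mango cat ram]
  10. access ram: HIT. Cache (old->new): [mango cat ram]
  11. access owl: MISS. Cache (old->new): [mango cat ram owl]
  12. access mango: HIT. Cache (old->new): [mango cat ram owl]
  13. access mango: HIT. Cache (old->new): [mango cat ram owl]
  14. access ram: HIT. Cache (old->new): [mango cat ram owl]
  15. access peach: MISS. Cache (old->new): [mango cat ram owl peach]
  16. access owl: HIT. Cache (old->new): [mango cat ram owl peach]
Total: 11 hits, 5 misses, 0 evictions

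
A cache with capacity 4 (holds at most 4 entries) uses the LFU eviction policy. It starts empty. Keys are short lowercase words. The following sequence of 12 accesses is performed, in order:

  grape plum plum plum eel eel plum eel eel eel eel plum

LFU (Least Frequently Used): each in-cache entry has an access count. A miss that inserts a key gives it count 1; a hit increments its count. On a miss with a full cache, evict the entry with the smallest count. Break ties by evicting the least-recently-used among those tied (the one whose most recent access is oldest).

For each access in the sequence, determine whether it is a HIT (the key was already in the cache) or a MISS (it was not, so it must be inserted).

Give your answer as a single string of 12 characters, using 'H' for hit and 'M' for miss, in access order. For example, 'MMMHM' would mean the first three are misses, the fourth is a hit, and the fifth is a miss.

Answer: MMHHMHHHHHHH

Derivation:
LFU simulation (capacity=4):
  1. access grape: MISS. Cache: [grape(c=1)]
  2. access plum: MISS. Cache: [grape(c=1) plum(c=1)]
  3. access plum: HIT, count now 2. Cache: [grape(c=1) plum(c=2)]
  4. access plum: HIT, count now 3. Cache: [grape(c=1) plum(c=3)]
  5. access eel: MISS. Cache: [grape(c=1) eel(c=1) plum(c=3)]
  6. access eel: HIT, count now 2. Cache: [grape(c=1) eel(c=2) plum(c=3)]
  7. access plum: HIT, count now 4. Cache: [grape(c=1) eel(c=2) plum(c=4)]
  8. access eel: HIT, count now 3. Cache: [grape(c=1) eel(c=3) plum(c=4)]
  9. access eel: HIT, count now 4. Cache: [grape(c=1) plum(c=4) eel(c=4)]
  10. access eel: HIT, count now 5. Cache: [grape(c=1) plum(c=4) eel(c=5)]
  11. access eel: HIT, count now 6. Cache: [grape(c=1) plum(c=4) eel(c=6)]
  12. access plum: HIT, count now 5. Cache: [grape(c=1) plum(c=5) eel(c=6)]
Total: 9 hits, 3 misses, 0 evictions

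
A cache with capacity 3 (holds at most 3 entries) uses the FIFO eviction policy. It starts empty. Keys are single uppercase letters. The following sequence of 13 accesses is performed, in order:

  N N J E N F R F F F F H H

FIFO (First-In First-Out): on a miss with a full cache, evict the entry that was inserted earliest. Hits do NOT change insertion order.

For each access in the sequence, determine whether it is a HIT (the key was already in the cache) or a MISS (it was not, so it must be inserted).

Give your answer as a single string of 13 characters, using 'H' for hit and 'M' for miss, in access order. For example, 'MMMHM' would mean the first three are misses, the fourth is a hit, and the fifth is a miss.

Answer: MHMMHMMHHHHMH

Derivation:
FIFO simulation (capacity=3):
  1. access N: MISS. Cache (old->new): [N]
  2. access N: HIT. Cache (old->new): [N]
  3. access J: MISS. Cache (old->new): [N J]
  4. access E: MISS. Cache (old->new): [N J E]
  5. access N: HIT. Cache (old->new): [N J E]
  6. access F: MISS, evict N. Cache (old->new): [J E F]
  7. access R: MISS, evict J. Cache (old->new): [E F R]
  8. access F: HIT. Cache (old->new): [E F R]
  9. access F: HIT. Cache (old->new): [E F R]
  10. access F: HIT. Cache (old->new): [E F R]
  11. access F: HIT. Cache (old->new): [E F R]
  12. access H: MISS, evict E. Cache (old->new): [F R H]
  13. access H: HIT. Cache (old->new): [F R H]
Total: 7 hits, 6 misses, 3 evictions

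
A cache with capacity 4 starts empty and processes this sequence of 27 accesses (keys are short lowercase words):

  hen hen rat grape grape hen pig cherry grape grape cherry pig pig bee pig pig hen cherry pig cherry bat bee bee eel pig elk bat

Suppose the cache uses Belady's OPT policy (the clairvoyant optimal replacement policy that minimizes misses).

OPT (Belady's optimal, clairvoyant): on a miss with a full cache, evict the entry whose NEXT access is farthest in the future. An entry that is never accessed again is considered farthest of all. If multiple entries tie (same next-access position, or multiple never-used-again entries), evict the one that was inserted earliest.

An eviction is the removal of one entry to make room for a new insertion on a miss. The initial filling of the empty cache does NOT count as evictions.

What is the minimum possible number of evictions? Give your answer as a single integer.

Answer: 5

Derivation:
OPT (Belady) simulation (capacity=4):
  1. access hen: MISS. Cache: [hen]
  2. access hen: HIT. Next use of hen: step 6. Cache: [hen]
  3. access rat: MISS. Cache: [hen rat]
  4. access grape: MISS. Cache: [hen rat grape]
  5. access grape: HIT. Next use of grape: step 9. Cache: [hen rat grape]
  6. access hen: HIT. Next use of hen: step 17. Cache: [hen rat grape]
  7. access pig: MISS. Cache: [hen rat grape pig]
  8. access cherry: MISS, evict rat (next use: never). Cache: [hen grape pig cherry]
  9. access grape: HIT. Next use of grape: step 10. Cache: [hen grape pig cherry]
  10. access grape: HIT. Next use of grape: never. Cache: [hen grape pig cherry]
  11. access cherry: HIT. Next use of cherry: step 18. Cache: [hen grape pig cherry]
  12. access pig: HIT. Next use of pig: step 13. Cache: [hen grape pig cherry]
  13. access pig: HIT. Next use of pig: step 15. Cache: [hen grape pig cherry]
  14. access bee: MISS, evict grape (next use: never). Cache: [hen pig cherry bee]
  15. access pig: HIT. Next use of pig: step 16. Cache: [hen pig cherry bee]
  16. access pig: HIT. Next use of pig: step 19. Cache: [hen pig cherry bee]
  17. access hen: HIT. Next use of hen: never. Cache: [hen pig cherry bee]
  18. access cherry: HIT. Next use of cherry: step 20. Cache: [hen pig cherry bee]
  19. access pig: HIT. Next use of pig: step 25. Cache: [hen pig cherry bee]
  20. access cherry: HIT. Next use of cherry: never. Cache: [hen pig cherry bee]
  21. access bat: MISS, evict hen (next use: never). Cache: [pig cherry bee bat]
  22. access bee: HIT. Next use of bee: step 23. Cache: [pig cherry bee bat]
  23. access bee: HIT. Next use of bee: never. Cache: [pig cherry bee bat]
  24. access eel: MISS, evict cherry (next use: never). Cache: [pig bee bat eel]
  25. access pig: HIT. Next use of pig: never. Cache: [pig bee bat eel]
  26. access elk: MISS, evict pig (next use: never). Cache: [bee bat eel elk]
  27. access bat: HIT. Next use of bat: never. Cache: [bee bat eel elk]
Total: 18 hits, 9 misses, 5 evictions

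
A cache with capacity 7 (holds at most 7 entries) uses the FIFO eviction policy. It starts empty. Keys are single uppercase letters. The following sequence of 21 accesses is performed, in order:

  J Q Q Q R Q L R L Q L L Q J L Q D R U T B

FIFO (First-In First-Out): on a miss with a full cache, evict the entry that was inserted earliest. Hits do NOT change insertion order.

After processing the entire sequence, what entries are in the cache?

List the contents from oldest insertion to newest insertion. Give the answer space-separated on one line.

Answer: Q R L D U T B

Derivation:
FIFO simulation (capacity=7):
  1. access J: MISS. Cache (old->new): [J]
  2. access Q: MISS. Cache (old->new): [J Q]
  3. access Q: HIT. Cache (old->new): [J Q]
  4. access Q: HIT. Cache (old->new): [J Q]
  5. access R: MISS. Cache (old->new): [J Q R]
  6. access Q: HIT. Cache (old->new): [J Q R]
  7. access L: MISS. Cache (old->new): [J Q R L]
  8. access R: HIT. Cache (old->new): [J Q R L]
  9. access L: HIT. Cache (old->new): [J Q R L]
  10. access Q: HIT. Cache (old->new): [J Q R L]
  11. access L: HIT. Cache (old->new): [J Q R L]
  12. access L: HIT. Cache (old->new): [J Q R L]
  13. access Q: HIT. Cache (old->new): [J Q R L]
  14. access J: HIT. Cache (old->new): [J Q R L]
  15. access L: HIT. Cache (old->new): [J Q R L]
  16. access Q: HIT. Cache (old->new): [J Q R L]
  17. access D: MISS. Cache (old->new): [J Q R L D]
  18. access R: HIT. Cache (old->new): [J Q R L D]
  19. access U: MISS. Cache (old->new): [J Q R L D U]
  20. access T: MISS. Cache (old->new): [J Q R L D U T]
  21. access B: MISS, evict J. Cache (old->new): [Q R L D U T B]
Total: 13 hits, 8 misses, 1 evictions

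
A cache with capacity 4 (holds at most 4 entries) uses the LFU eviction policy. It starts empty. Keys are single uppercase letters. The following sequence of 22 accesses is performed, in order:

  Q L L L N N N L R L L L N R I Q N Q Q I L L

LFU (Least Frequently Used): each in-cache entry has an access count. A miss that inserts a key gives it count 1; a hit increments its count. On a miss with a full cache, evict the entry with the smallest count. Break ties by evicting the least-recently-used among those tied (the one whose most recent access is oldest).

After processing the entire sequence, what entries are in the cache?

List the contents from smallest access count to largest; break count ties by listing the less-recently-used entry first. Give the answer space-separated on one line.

Answer: I Q N L

Derivation:
LFU simulation (capacity=4):
  1. access Q: MISS. Cache: [Q(c=1)]
  2. access L: MISS. Cache: [Q(c=1) L(c=1)]
  3. access L: HIT, count now 2. Cache: [Q(c=1) L(c=2)]
  4. access L: HIT, count now 3. Cache: [Q(c=1) L(c=3)]
  5. access N: MISS. Cache: [Q(c=1) N(c=1) L(c=3)]
  6. access N: HIT, count now 2. Cache: [Q(c=1) N(c=2) L(c=3)]
  7. access N: HIT, count now 3. Cache: [Q(c=1) L(c=3) N(c=3)]
  8. access L: HIT, count now 4. Cache: [Q(c=1) N(c=3) L(c=4)]
  9. access R: MISS. Cache: [Q(c=1) R(c=1) N(c=3) L(c=4)]
  10. access L: HIT, count now 5. Cache: [Q(c=1) R(c=1) N(c=3) L(c=5)]
  11. access L: HIT, count now 6. Cache: [Q(c=1) R(c=1) N(c=3) L(c=6)]
  12. access L: HIT, count now 7. Cache: [Q(c=1) R(c=1) N(c=3) L(c=7)]
  13. access N: HIT, count now 4. Cache: [Q(c=1) R(c=1) N(c=4) L(c=7)]
  14. access R: HIT, count now 2. Cache: [Q(c=1) R(c=2) N(c=4) L(c=7)]
  15. access I: MISS, evict Q(c=1). Cache: [I(c=1) R(c=2) N(c=4) L(c=7)]
  16. access Q: MISS, evict I(c=1). Cache: [Q(c=1) R(c=2) N(c=4) L(c=7)]
  17. access N: HIT, count now 5. Cache: [Q(c=1) R(c=2) N(c=5) L(c=7)]
  18. access Q: HIT, count now 2. Cache: [R(c=2) Q(c=2) N(c=5) L(c=7)]
  19. access Q: HIT, count now 3. Cache: [R(c=2) Q(c=3) N(c=5) L(c=7)]
  20. access I: MISS, evict R(c=2). Cache: [I(c=1) Q(c=3) N(c=5) L(c=7)]
  21. access L: HIT, count now 8. Cache: [I(c=1) Q(c=3) N(c=5) L(c=8)]
  22. access L: HIT, count now 9. Cache: [I(c=1) Q(c=3) N(c=5) L(c=9)]
Total: 15 hits, 7 misses, 3 evictions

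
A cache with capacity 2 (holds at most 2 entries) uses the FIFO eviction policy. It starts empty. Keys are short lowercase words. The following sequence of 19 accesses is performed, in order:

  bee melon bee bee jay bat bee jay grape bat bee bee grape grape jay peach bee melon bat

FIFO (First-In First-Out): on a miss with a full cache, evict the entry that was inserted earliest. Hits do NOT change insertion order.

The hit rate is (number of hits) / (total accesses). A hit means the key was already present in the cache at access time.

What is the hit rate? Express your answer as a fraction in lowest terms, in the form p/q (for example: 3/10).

Answer: 4/19

Derivation:
FIFO simulation (capacity=2):
  1. access bee: MISS. Cache (old->new): [bee]
  2. access melon: MISS. Cache (old->new): [bee melon]
  3. access bee: HIT. Cache (old->new): [bee melon]
  4. access bee: HIT. Cache (old->new): [bee melon]
  5. access jay: MISS, evict bee. Cache (old->new): [melon jay]
  6. access bat: MISS, evict melon. Cache (old->new): [jay bat]
  7. access bee: MISS, evict jay. Cache (old->new): [bat bee]
  8. access jay: MISS, evict bat. Cache (old->new): [bee jay]
  9. access grape: MISS, evict bee. Cache (old->new): [jay grape]
  10. access bat: MISS, evict jay. Cache (old->new): [grape bat]
  11. access bee: MISS, evict grape. Cache (old->new): [bat bee]
  12. access bee: HIT. Cache (old->new): [bat bee]
  13. access grape: MISS, evict bat. Cache (old->new): [bee grape]
  14. access grape: HIT. Cache (old->new): [bee grape]
  15. access jay: MISS, evict bee. Cache (old->new): [grape jay]
  16. access peach: MISS, evict grape. Cache (old->new): [jay peach]
  17. access bee: MISS, evict jay. Cache (old->new): [peach bee]
  18. access melon: MISS, evict peach. Cache (old->new): [bee melon]
  19. access bat: MISS, evict bee. Cache (old->new): [melon bat]
Total: 4 hits, 15 misses, 13 evictions

Hit rate = 4/19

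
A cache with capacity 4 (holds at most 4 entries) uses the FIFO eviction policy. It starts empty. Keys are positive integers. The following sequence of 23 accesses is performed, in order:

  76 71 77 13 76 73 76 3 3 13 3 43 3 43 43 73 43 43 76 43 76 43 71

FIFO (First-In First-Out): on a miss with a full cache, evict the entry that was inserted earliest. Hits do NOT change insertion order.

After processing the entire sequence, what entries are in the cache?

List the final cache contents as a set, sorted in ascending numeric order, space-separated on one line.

Answer: 3 43 71 76

Derivation:
FIFO simulation (capacity=4):
  1. access 76: MISS. Cache (old->new): [76]
  2. access 71: MISS. Cache (old->new): [76 71]
  3. access 77: MISS. Cache (old->new): [76 71 77]
  4. access 13: MISS. Cache (old->new): [76 71 77 13]
  5. access 76: HIT. Cache (old->new): [76 71 77 13]
  6. access 73: MISS, evict 76. Cache (old->new): [71 77 13 73]
  7. access 76: MISS, evict 71. Cache (old->new): [77 13 73 76]
  8. access 3: MISS, evict 77. Cache (old->new): [13 73 76 3]
  9. access 3: HIT. Cache (old->new): [13 73 76 3]
  10. access 13: HIT. Cache (old->new): [13 73 76 3]
  11. access 3: HIT. Cache (old->new): [13 73 76 3]
  12. access 43: MISS, evict 13. Cache (old->new): [73 76 3 43]
  13. access 3: HIT. Cache (old->new): [73 76 3 43]
  14. access 43: HIT. Cache (old->new): [73 76 3 43]
  15. access 43: HIT. Cache (old->new): [73 76 3 43]
  16. access 73: HIT. Cache (old->new): [73 76 3 43]
  17. access 43: HIT. Cache (old->new): [73 76 3 43]
  18. access 43: HIT. Cache (old->new): [73 76 3 43]
  19. access 76: HIT. Cache (old->new): [73 76 3 43]
  20. access 43: HIT. Cache (old->new): [73 76 3 43]
  21. access 76: HIT. Cache (old->new): [73 76 3 43]
  22. access 43: HIT. Cache (old->new): [73 76 3 43]
  23. access 71: MISS, evict 73. Cache (old->new): [76 3 43 71]
Total: 14 hits, 9 misses, 5 evictions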